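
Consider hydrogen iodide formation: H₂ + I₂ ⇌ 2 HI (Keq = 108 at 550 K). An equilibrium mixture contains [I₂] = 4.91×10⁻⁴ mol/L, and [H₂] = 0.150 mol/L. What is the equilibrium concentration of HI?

At equilibrium, Keq = [HI]² / ([H₂]·[I₂]) = 108.
([HI])² / ((0.150)·(4.91×10⁻⁴)) = 108
[HI]² = 0.00795 ⇒ [HI] = 0.0892 mol/L

[HI] = 0.0892 mol/L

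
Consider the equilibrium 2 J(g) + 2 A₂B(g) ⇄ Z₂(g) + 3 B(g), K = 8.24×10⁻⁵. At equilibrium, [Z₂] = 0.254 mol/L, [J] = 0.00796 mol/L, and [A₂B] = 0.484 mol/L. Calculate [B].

At equilibrium, K = [Z₂]·[B]³ / ([J]²·[A₂B]²) = 8.24×10⁻⁵.
(0.254)·([B])³ / ((0.00796)²·(0.484)²) = 8.24×10⁻⁵
[B]³ = 4.82×10⁻⁹ ⇒ [B] = 0.00169 mol/L

[B] = 0.00169 mol/L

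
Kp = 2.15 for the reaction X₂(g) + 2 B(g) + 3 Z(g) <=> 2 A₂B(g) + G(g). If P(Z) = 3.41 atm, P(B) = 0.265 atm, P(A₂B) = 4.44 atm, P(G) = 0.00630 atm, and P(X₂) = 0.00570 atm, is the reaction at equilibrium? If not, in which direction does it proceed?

Qp = P(A₂B)²·P(G) / (P(X₂)·P(B)²·P(Z)³) = (4.44)²·(0.00630) / ((0.00570)·(0.265)²·(3.41)³) = 7.82
Qp = 7.82 > Kp = 2.15, so the reverse reaction proceeds.

toward reactants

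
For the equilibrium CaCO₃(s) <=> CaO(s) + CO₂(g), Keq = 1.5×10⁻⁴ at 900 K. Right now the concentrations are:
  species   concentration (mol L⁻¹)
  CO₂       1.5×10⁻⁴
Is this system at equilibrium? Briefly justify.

yes, at equilibrium

(CaCO₃, CaO are pure solids — omitted from Q.)
Q = [CO₂] = 1.5×10⁻⁴
Q = 1.5×10⁻⁴ = Keq; the system is at equilibrium.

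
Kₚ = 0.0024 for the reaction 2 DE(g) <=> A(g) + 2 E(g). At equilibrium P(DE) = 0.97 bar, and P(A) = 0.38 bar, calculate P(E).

P(E) = 0.077 bar

At equilibrium, Kₚ = P(A)·P(E)² / P(DE)² = 0.0024.
(0.38)·(P(E))² / (0.97)² = 0.0024
P(E)² = 0.00594 ⇒ P(E) = 0.077 bar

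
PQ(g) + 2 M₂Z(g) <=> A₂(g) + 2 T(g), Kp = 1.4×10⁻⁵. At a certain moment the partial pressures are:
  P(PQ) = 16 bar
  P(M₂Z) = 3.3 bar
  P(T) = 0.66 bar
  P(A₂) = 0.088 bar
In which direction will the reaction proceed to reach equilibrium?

Qp = P(A₂)·P(T)² / (P(PQ)·P(M₂Z)²) = (0.088)·(0.66)² / ((16)·(3.3)²) = 2.2×10⁻⁴
Qp = 2.2×10⁻⁴ > Kp = 1.4×10⁻⁵, so the reverse reaction proceeds.

to the left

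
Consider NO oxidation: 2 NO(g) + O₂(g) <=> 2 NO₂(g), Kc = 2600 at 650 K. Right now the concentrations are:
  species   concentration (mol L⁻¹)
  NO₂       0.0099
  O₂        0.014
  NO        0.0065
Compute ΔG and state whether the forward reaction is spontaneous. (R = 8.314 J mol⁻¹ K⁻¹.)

Qc = [NO₂]² / ([NO]²·[O₂]) = (0.0099)² / ((0.0065)²·(0.014)) = 166
ΔG = RT ln(Qc/Kc) = (8.314 J mol⁻¹ K⁻¹)(650 K) × ln(166/2600)
   = (5.404 kJ/mol)(-2.751) = -14.9 kJ/mol
ΔG < 0, so the forward reaction is spontaneous (proceeds forward).

ΔG = -14.9 kJ/mol; the forward reaction is spontaneous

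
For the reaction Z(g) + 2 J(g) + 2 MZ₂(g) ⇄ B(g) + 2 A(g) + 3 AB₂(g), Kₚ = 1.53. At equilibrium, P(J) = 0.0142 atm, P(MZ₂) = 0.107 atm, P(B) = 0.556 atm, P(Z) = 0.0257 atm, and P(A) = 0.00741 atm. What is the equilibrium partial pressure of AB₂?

At equilibrium, Kₚ = P(B)·P(A)²·P(AB₂)³ / (P(Z)·P(J)²·P(MZ₂)²) = 1.53.
(0.556)·(0.00741)²·(P(AB₂))³ / ((0.0257)·(0.0142)²·(0.107)²) = 1.53
P(AB₂)³ = 0.00297 ⇒ P(AB₂) = 0.144 atm

P(AB₂) = 0.144 atm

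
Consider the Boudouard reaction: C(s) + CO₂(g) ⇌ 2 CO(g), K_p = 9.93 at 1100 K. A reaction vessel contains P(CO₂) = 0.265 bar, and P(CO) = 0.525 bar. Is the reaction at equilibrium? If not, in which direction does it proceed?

(C is a pure solid — omitted from Q_p.)
Q_p = P(CO)² / P(CO₂) = (0.525)² / (0.265) = 1.04
Q_p = 1.04 < K_p = 9.93, so the forward reaction proceeds.

forward (toward products)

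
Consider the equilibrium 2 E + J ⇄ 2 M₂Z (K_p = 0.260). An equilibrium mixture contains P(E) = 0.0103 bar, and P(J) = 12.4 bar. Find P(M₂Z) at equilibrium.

P(M₂Z) = 0.0185 bar

At equilibrium, K_p = P(M₂Z)² / (P(E)²·P(J)) = 0.260.
(P(M₂Z))² / ((0.0103)²·(12.4)) = 0.260
P(M₂Z)² = 3.42×10⁻⁴ ⇒ P(M₂Z) = 0.0185 bar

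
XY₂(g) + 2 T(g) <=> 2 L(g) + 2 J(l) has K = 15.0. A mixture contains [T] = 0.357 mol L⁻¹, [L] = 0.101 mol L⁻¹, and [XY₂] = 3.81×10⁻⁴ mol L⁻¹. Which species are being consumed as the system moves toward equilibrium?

L, J (products)

(J is a pure liquid — omitted from Q.)
Q = [L]² / ([XY₂]·[T]²) = (0.101)² / ((3.81×10⁻⁴)·(0.357)²) = 210
Q = 210 > K = 15.0: net reverse reaction.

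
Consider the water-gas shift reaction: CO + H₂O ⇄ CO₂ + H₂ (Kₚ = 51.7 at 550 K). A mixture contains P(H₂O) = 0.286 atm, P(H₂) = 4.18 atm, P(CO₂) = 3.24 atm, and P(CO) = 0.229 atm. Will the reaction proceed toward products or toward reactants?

Qₚ = P(CO₂)·P(H₂) / (P(CO)·P(H₂O)) = (3.24)·(4.18) / ((0.229)·(0.286)) = 207
Qₚ = 207 > Kₚ = 51.7, so the reverse reaction proceeds.

to the left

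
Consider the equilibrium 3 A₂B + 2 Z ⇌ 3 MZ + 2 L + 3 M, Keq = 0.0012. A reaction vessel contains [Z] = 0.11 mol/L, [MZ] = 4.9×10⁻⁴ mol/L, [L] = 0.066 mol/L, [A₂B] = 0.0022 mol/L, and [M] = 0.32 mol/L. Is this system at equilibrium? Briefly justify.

no; Q < K, reaction proceeds forward

Q = [MZ]³·[L]²·[M]³ / ([A₂B]³·[Z]²) = (4.9×10⁻⁴)³·(0.066)²·(0.32)³ / ((0.0022)³·(0.11)²) = 1.3×10⁻⁴
Q = 1.3×10⁻⁴ < Keq = 0.0012: net forward reaction.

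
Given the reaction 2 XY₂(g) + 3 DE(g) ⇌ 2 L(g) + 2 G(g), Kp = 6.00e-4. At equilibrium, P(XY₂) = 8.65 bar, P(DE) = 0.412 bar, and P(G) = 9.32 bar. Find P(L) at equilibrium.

At equilibrium, Kp = P(L)²·P(G)² / (P(XY₂)²·P(DE)³) = 6.00e-4.
(P(L))²·(9.32)² / ((8.65)²·(0.412)³) = 6.00e-4
P(L)² = 3.61e-5 ⇒ P(L) = 0.00601 bar

P(L) = 0.00601 bar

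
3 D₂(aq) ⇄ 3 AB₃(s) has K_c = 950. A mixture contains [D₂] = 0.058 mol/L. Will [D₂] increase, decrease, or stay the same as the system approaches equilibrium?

increase

(AB₃ is a pure solid — omitted from Q_c.)
Q_c = 1 / [D₂]³ = 1 / (0.058)³ = 5100
Q_c = 5100 > K_c = 950: net reverse reaction.
D₂ is a reactant, so it increases.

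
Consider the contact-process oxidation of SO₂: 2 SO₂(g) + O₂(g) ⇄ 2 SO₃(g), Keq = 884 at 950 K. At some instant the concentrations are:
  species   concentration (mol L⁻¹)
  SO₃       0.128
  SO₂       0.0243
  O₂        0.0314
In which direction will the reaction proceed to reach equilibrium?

Q = [SO₃]² / ([SO₂]²·[O₂]) = (0.128)² / ((0.0243)²·(0.0314)) = 884
Q = 884 = Keq, so the system is already at equilibrium.

at equilibrium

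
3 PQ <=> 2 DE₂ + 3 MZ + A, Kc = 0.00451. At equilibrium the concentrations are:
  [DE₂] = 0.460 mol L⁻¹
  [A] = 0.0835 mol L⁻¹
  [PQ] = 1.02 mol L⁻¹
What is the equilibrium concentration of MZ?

[MZ] = 0.647 mol L⁻¹

At equilibrium, Kc = [DE₂]²·[MZ]³·[A] / [PQ]³ = 0.00451.
(0.460)²·([MZ])³·(0.0835) / (1.02)³ = 0.00451
[MZ]³ = 0.271 ⇒ [MZ] = 0.647 mol L⁻¹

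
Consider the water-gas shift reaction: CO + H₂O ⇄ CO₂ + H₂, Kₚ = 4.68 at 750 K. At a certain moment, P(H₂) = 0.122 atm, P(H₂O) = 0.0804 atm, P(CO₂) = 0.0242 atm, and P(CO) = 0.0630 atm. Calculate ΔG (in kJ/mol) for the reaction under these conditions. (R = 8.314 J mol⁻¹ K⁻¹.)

Qₚ = P(CO₂)·P(H₂) / (P(CO)·P(H₂O)) = (0.0242)·(0.122) / ((0.0630)·(0.0804)) = 0.583
ΔG = RT ln(Qₚ/Kₚ) = (8.314 J mol⁻¹ K⁻¹)(750 K) × ln(0.583/4.68)
   = (6.236 kJ/mol)(-2.083) = -13.0 kJ/mol
ΔG < 0, so the forward reaction is spontaneous (proceeds forward).

ΔG = -13.0 kJ/mol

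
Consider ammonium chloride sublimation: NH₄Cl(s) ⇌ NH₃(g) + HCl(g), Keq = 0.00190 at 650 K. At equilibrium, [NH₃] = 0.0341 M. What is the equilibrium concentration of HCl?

(NH₄Cl is a pure solid — omitted from Keq.)
At equilibrium, Keq = [NH₃]·[HCl] = 0.00190.
(0.0341)·([HCl]) = 0.00190
[HCl] = 0.0557 M

[HCl] = 0.0557 M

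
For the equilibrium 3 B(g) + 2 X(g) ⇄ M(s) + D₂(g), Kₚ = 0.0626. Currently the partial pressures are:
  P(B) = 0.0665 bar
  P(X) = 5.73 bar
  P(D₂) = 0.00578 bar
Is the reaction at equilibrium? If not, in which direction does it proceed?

(M is a pure solid — omitted from Qₚ.)
Qₚ = P(D₂) / (P(B)³·P(X)²) = (0.00578) / ((0.0665)³·(5.73)²) = 0.599
Qₚ = 0.599 > Kₚ = 0.0626, so the reverse reaction proceeds.

to the left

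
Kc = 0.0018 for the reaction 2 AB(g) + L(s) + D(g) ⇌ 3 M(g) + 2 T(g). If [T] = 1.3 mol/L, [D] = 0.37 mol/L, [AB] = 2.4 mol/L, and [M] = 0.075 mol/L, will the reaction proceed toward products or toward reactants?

to the right

(L is a pure solid — omitted from Qc.)
Qc = [M]³·[T]² / ([AB]²·[D]) = (0.075)³·(1.3)² / ((2.4)²·(0.37)) = 3.3×10⁻⁴
Qc = 3.3×10⁻⁴ < Kc = 0.0018, so the forward reaction proceeds.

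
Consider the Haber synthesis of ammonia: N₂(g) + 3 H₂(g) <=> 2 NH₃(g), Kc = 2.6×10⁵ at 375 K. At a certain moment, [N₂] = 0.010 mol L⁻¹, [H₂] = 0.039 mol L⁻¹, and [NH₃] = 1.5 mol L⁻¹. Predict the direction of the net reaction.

Qc = [NH₃]² / ([N₂]·[H₂]³) = (1.5)² / ((0.010)·(0.039)³) = 3.8×10⁶
Qc = 3.8×10⁶ > Kc = 2.6×10⁵, so the reverse reaction proceeds.

in the reverse direction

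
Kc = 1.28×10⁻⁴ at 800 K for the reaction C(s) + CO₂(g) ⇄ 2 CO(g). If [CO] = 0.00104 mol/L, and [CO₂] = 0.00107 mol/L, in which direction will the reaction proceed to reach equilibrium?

to the left

(C is a pure solid — omitted from Qc.)
Qc = [CO]² / [CO₂] = (0.00104)² / (0.00107) = 0.00101
Qc = 0.00101 > Kc = 1.28×10⁻⁴, so the reverse reaction proceeds.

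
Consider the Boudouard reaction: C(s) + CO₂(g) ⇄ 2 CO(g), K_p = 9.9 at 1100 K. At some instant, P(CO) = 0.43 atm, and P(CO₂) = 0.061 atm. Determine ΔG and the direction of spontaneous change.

ΔG = -10.8 kJ/mol; the forward reaction is spontaneous

(C is a pure solid — omitted from Q_p.)
Q_p = P(CO)² / P(CO₂) = (0.43)² / (0.061) = 3.03
ΔG = RT ln(Q_p/K_p) = (8.314 J mol⁻¹ K⁻¹)(1100 K) × ln(3.03/9.9)
   = (9.145 kJ/mol)(-1.184) = -10.8 kJ/mol
ΔG < 0, so the forward reaction is spontaneous (proceeds forward).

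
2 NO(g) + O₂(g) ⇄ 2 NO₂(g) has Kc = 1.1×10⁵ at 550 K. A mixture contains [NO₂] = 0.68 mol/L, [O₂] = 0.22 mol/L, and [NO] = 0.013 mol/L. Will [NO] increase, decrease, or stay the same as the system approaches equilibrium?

decrease

Qc = [NO₂]² / ([NO]²·[O₂]) = (0.68)² / ((0.013)²·(0.22)) = 12000
Qc = 12000 < Kc = 1.1×10⁵: net forward reaction.
NO is a reactant, so it decreases.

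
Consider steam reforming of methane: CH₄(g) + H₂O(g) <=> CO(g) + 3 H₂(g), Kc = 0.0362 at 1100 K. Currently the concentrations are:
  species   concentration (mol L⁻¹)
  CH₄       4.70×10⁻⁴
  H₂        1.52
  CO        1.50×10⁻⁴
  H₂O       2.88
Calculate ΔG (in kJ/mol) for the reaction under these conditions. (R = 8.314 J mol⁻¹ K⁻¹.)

ΔG = 21.7 kJ/mol

Qc = [CO]·[H₂]³ / ([CH₄]·[H₂O]) = (1.50×10⁻⁴)·(1.52)³ / ((4.70×10⁻⁴)·(2.88)) = 0.389
ΔG = RT ln(Qc/Kc) = (8.314 J mol⁻¹ K⁻¹)(1100 K) × ln(0.389/0.0362)
   = (9.145 kJ/mol)(2.375) = 21.7 kJ/mol
ΔG > 0, so the forward reaction is non-spontaneous (proceeds in reverse).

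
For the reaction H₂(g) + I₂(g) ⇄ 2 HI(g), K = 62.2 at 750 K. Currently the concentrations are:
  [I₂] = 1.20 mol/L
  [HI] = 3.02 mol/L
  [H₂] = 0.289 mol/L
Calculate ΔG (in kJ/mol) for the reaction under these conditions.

ΔG = -5.37 kJ/mol

Q = [HI]² / ([H₂]·[I₂]) = (3.02)² / ((0.289)·(1.20)) = 26.3
ΔG = RT ln(Q/K) = (8.314 J mol⁻¹ K⁻¹)(750 K) × ln(26.3/62.2)
   = (6.236 kJ/mol)(-0.8608) = -5.37 kJ/mol
ΔG < 0, so the forward reaction is spontaneous (proceeds forward).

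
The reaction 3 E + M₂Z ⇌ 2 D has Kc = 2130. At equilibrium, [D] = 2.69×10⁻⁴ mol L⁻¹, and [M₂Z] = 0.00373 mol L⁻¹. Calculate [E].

At equilibrium, Kc = [D]² / ([E]³·[M₂Z]) = 2130.
(2.69×10⁻⁴)² / (([E])³·(0.00373)) = 2130
[E]³ = 9.11×10⁻⁹ ⇒ [E] = 0.00209 mol L⁻¹

[E] = 0.00209 mol L⁻¹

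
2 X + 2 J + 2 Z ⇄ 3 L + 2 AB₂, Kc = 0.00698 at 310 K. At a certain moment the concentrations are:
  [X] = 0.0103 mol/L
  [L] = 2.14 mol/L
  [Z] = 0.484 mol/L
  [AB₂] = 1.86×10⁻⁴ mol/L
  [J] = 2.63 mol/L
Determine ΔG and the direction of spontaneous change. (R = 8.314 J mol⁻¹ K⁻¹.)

ΔG = -3.26 kJ/mol; the forward reaction is spontaneous

Qc = [L]³·[AB₂]² / ([X]²·[J]²·[Z]²) = (2.14)³·(1.86×10⁻⁴)² / ((0.0103)²·(2.63)²·(0.484)²) = 0.00197
ΔG = RT ln(Qc/Kc) = (8.314 J mol⁻¹ K⁻¹)(310 K) × ln(0.00197/0.00698)
   = (2.577 kJ/mol)(-1.265) = -3.26 kJ/mol
ΔG < 0, so the forward reaction is spontaneous (proceeds forward).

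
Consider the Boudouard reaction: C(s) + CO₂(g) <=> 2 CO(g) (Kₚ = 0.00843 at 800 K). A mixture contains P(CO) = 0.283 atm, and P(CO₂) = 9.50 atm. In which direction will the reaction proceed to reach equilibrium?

neither direction; the system is at equilibrium

(C is a pure solid — omitted from Qₚ.)
Qₚ = P(CO)² / P(CO₂) = (0.283)² / (9.50) = 0.00843
Qₚ = 0.00843 = Kₚ, so the system is already at equilibrium.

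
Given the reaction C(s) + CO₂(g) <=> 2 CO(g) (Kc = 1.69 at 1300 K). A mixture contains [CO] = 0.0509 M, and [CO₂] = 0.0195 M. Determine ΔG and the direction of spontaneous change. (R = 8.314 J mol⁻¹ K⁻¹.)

ΔG = -27.5 kJ/mol; the forward reaction is spontaneous

(C is a pure solid — omitted from Qc.)
Qc = [CO]² / [CO₂] = (0.0509)² / (0.0195) = 0.133
ΔG = RT ln(Qc/Kc) = (8.314 J mol⁻¹ K⁻¹)(1300 K) × ln(0.133/1.69)
   = (10.81 kJ/mol)(-2.542) = -27.5 kJ/mol
ΔG < 0, so the forward reaction is spontaneous (proceeds forward).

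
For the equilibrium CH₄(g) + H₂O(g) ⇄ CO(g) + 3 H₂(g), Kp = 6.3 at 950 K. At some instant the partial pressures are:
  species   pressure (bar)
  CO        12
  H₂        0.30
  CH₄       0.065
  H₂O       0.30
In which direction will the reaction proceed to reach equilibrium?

Qp = P(CO)·P(H₂)³ / (P(CH₄)·P(H₂O)) = (12)·(0.30)³ / ((0.065)·(0.30)) = 17
Qp = 17 > Kp = 6.3, so the reverse reaction proceeds.

reverse (toward reactants)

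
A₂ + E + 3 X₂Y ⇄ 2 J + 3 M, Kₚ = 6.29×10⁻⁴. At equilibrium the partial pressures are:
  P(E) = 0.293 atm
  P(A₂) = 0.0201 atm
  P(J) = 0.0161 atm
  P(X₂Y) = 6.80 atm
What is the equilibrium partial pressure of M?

At equilibrium, Kₚ = P(J)²·P(M)³ / (P(A₂)·P(E)·P(X₂Y)³) = 6.29×10⁻⁴.
(0.0161)²·(P(M))³ / ((0.0201)·(0.293)·(6.80)³) = 6.29×10⁻⁴
P(M)³ = 4.49 ⇒ P(M) = 1.65 atm

P(M) = 1.65 atm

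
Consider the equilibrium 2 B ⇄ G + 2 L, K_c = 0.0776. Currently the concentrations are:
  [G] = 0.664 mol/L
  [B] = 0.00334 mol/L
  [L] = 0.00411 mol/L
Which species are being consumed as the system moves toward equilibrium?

Q_c = [G]·[L]² / [B]² = (0.664)·(0.00411)² / (0.00334)² = 1.01
Q_c = 1.01 > K_c = 0.0776: net reverse reaction.

G, L (products)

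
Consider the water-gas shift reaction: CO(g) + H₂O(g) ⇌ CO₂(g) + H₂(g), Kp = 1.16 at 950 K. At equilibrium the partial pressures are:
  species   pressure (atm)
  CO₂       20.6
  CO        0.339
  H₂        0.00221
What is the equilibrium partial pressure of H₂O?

P(H₂O) = 0.116 atm

At equilibrium, Kp = P(CO₂)·P(H₂) / (P(CO)·P(H₂O)) = 1.16.
(20.6)·(0.00221) / ((0.339)·(P(H₂O))) = 1.16
P(H₂O) = 0.116 atm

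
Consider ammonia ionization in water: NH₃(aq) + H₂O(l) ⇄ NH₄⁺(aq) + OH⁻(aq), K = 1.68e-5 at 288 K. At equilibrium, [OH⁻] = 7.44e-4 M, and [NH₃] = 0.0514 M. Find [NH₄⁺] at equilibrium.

(H₂O is a pure liquid — omitted from K.)
At equilibrium, K = [NH₄⁺]·[OH⁻] / [NH₃] = 1.68e-5.
([NH₄⁺])·(7.44e-4) / (0.0514) = 1.68e-5
[NH₄⁺] = 0.00116 M

[NH₄⁺] = 0.00116 M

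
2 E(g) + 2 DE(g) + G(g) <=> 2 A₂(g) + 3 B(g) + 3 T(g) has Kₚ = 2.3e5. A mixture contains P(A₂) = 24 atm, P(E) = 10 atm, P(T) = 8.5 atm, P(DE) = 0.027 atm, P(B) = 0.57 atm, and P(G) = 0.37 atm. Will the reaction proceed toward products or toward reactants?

Qₚ = P(A₂)²·P(B)³·P(T)³ / (P(E)²·P(DE)²·P(G)) = (24)²·(0.57)³·(8.5)³ / ((10)²·(0.027)²·(0.37)) = 2.4e6
Qₚ = 2.4e6 > Kₚ = 2.3e5, so the reverse reaction proceeds.

to the left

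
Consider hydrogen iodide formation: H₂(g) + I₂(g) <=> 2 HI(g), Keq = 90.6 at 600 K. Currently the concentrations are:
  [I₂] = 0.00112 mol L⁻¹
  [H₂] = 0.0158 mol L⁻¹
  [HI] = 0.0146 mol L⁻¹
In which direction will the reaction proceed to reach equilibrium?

Q = [HI]² / ([H₂]·[I₂]) = (0.0146)² / ((0.0158)·(0.00112)) = 12.0
Q = 12.0 < Keq = 90.6, so the forward reaction proceeds.

to the right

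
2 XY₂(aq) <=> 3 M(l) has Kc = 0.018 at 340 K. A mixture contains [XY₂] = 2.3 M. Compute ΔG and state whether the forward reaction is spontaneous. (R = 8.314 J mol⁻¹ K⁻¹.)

ΔG = 6.65 kJ/mol; the forward reaction is non-spontaneous

(M is a pure liquid — omitted from Qc.)
Qc = 1 / [XY₂]² = 1 / (2.3)² = 0.189
ΔG = RT ln(Qc/Kc) = (8.314 J mol⁻¹ K⁻¹)(340 K) × ln(0.189/0.018)
   = (2.827 kJ/mol)(2.351) = 6.65 kJ/mol
ΔG > 0, so the forward reaction is non-spontaneous (proceeds in reverse).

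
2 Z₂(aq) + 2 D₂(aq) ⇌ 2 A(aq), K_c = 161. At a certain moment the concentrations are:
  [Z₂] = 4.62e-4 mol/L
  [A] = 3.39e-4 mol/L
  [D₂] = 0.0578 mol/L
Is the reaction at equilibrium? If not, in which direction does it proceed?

at equilibrium

Q_c = [A]² / ([Z₂]²·[D₂]²) = (3.39e-4)² / ((4.62e-4)²·(0.0578)²) = 161
Q_c = 161 = K_c, so the system is already at equilibrium.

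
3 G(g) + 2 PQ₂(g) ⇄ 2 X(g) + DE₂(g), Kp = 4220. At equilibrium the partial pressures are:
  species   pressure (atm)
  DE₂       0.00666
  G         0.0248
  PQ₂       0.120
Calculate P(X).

At equilibrium, Kp = P(X)²·P(DE₂) / (P(G)³·P(PQ₂)²) = 4220.
(P(X))²·(0.00666) / ((0.0248)³·(0.120)²) = 4220
P(X)² = 0.139 ⇒ P(X) = 0.373 atm

P(X) = 0.373 atm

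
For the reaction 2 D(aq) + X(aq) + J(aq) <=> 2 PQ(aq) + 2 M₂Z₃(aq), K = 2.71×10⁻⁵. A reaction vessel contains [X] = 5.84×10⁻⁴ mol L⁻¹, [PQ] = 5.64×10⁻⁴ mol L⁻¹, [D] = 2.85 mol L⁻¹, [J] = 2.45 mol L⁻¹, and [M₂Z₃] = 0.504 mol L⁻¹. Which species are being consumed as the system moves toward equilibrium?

D, X, J (reactants)

Q = [PQ]²·[M₂Z₃]² / ([D]²·[X]·[J]) = (5.64×10⁻⁴)²·(0.504)² / ((2.85)²·(5.84×10⁻⁴)·(2.45)) = 6.95×10⁻⁶
Q = 6.95×10⁻⁶ < K = 2.71×10⁻⁵: net forward reaction.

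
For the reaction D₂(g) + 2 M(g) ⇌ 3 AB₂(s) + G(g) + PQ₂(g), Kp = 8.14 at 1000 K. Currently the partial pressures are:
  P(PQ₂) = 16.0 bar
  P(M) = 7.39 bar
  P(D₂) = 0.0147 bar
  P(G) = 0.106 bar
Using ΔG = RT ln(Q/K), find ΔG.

(AB₂ is a pure solid — omitted from Qp.)
Qp = P(G)·P(PQ₂) / (P(D₂)·P(M)²) = (0.106)·(16.0) / ((0.0147)·(7.39)²) = 2.11
ΔG = RT ln(Qp/Kp) = (8.314 J mol⁻¹ K⁻¹)(1000 K) × ln(2.11/8.14)
   = (8.314 kJ/mol)(-1.350) = -11.2 kJ/mol
ΔG < 0, so the forward reaction is spontaneous (proceeds forward).

ΔG = -11.2 kJ/mol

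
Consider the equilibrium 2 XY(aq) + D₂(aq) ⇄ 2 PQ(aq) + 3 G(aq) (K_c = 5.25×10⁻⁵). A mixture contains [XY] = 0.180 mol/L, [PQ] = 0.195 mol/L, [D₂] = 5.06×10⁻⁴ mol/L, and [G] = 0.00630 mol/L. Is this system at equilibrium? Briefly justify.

Q_c = [PQ]²·[G]³ / ([XY]²·[D₂]) = (0.195)²·(0.00630)³ / ((0.180)²·(5.06×10⁻⁴)) = 5.80×10⁻⁴
Q_c = 5.80×10⁻⁴ > K_c = 5.25×10⁻⁵: net reverse reaction.

no; Q > K, reaction proceeds in reverse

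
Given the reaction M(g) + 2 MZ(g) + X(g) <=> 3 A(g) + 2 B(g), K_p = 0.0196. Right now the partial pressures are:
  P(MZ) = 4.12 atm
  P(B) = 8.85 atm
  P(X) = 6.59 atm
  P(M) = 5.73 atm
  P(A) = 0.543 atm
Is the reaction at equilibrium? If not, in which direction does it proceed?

Q_p = P(A)³·P(B)² / (P(M)·P(MZ)²·P(X)) = (0.543)³·(8.85)² / ((5.73)·(4.12)²·(6.59)) = 0.0196
Q_p = 0.0196 = K_p, so the system is already at equilibrium.

at equilibrium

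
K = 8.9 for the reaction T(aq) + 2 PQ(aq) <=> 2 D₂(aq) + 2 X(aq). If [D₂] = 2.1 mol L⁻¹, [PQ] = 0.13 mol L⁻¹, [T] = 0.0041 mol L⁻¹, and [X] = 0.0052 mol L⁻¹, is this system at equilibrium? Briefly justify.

no; Q < K, reaction proceeds forward

Q = [D₂]²·[X]² / ([T]·[PQ]²) = (2.1)²·(0.0052)² / ((0.0041)·(0.13)²) = 1.7
Q = 1.7 < K = 8.9: net forward reaction.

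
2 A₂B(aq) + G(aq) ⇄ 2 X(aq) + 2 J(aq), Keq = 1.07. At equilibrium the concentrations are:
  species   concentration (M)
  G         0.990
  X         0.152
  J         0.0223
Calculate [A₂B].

At equilibrium, Keq = [X]²·[J]² / ([A₂B]²·[G]) = 1.07.
(0.152)²·(0.0223)² / (([A₂B])²·(0.990)) = 1.07
[A₂B]² = 1.08×10⁻⁵ ⇒ [A₂B] = 0.00329 M

[A₂B] = 0.00329 M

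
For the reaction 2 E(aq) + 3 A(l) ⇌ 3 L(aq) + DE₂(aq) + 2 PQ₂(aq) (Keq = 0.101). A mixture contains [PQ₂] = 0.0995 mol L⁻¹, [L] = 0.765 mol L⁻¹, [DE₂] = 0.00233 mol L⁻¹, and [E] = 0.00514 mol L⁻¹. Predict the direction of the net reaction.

(A is a pure liquid — omitted from Q.)
Q = [L]³·[DE₂]·[PQ₂]² / [E]² = (0.765)³·(0.00233)·(0.0995)² / (0.00514)² = 0.391
Q = 0.391 > Keq = 0.101, so the reverse reaction proceeds.

reverse (toward reactants)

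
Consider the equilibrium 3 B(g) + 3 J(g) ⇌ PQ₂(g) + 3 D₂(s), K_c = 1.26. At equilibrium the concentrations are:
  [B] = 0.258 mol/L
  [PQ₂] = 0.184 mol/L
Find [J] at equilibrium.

[J] = 2.04 mol/L

(D₂ is a pure solid — omitted from K_c.)
At equilibrium, K_c = [PQ₂] / ([B]³·[J]³) = 1.26.
(0.184) / ((0.258)³·([J])³) = 1.26
[J]³ = 8.50 ⇒ [J] = 2.04 mol/L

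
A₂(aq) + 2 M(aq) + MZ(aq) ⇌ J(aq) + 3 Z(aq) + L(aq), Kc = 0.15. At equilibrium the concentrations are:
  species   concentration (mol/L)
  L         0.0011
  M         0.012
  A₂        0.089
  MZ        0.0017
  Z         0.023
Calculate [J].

At equilibrium, Kc = [J]·[Z]³·[L] / ([A₂]·[M]²·[MZ]) = 0.15.
([J])·(0.023)³·(0.0011) / ((0.089)·(0.012)²·(0.0017)) = 0.15
[J] = 0.244 = 0.24 mol/L

[J] = 0.24 mol/L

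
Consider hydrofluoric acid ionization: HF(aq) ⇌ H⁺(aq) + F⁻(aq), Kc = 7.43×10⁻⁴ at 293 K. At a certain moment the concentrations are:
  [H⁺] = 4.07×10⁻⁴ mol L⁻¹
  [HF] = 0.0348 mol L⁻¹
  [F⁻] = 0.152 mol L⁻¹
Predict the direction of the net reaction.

reverse (toward reactants)

Qc = [H⁺]·[F⁻] / [HF] = (4.07×10⁻⁴)·(0.152) / (0.0348) = 0.00178
Qc = 0.00178 > Kc = 7.43×10⁻⁴, so the reverse reaction proceeds.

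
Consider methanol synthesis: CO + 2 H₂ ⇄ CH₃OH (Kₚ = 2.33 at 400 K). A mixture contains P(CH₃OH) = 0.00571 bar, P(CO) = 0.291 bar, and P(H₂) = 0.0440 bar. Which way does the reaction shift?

reverse (toward reactants)

Qₚ = P(CH₃OH) / (P(CO)·P(H₂)²) = (0.00571) / ((0.291)·(0.0440)²) = 10.1
Qₚ = 10.1 > Kₚ = 2.33, so the reverse reaction proceeds.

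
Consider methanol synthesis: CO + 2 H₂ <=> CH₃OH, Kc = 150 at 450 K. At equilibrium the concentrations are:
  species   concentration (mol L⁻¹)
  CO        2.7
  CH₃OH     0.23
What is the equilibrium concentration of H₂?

[H₂] = 0.024 mol L⁻¹

At equilibrium, Kc = [CH₃OH] / ([CO]·[H₂]²) = 150.
(0.23) / ((2.7)·([H₂])²) = 150
[H₂]² = 5.68×10⁻⁴ ⇒ [H₂] = 0.024 mol L⁻¹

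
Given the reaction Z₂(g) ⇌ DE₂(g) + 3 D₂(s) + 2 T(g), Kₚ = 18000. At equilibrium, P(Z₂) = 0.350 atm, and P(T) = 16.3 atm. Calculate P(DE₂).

(D₂ is a pure solid — omitted from Kₚ.)
At equilibrium, Kₚ = P(DE₂)·P(T)² / P(Z₂) = 18000.
(P(DE₂))·(16.3)² / (0.350) = 18000
P(DE₂) = 23.7 atm

P(DE₂) = 23.7 atm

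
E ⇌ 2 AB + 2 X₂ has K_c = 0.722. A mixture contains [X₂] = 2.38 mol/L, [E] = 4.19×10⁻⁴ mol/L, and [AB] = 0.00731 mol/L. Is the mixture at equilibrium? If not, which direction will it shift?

Q_c = [AB]²·[X₂]² / [E] = (0.00731)²·(2.38)² / (4.19×10⁻⁴) = 0.722
Q_c = 0.722 = K_c; the system is at equilibrium.

yes, at equilibrium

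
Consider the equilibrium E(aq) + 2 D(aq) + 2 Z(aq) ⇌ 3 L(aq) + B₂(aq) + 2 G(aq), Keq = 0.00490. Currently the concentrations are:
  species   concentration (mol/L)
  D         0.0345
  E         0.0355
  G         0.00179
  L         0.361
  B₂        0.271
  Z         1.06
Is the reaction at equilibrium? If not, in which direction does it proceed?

to the right

Q = [L]³·[B₂]·[G]² / ([E]·[D]²·[Z]²) = (0.361)³·(0.271)·(0.00179)² / ((0.0355)·(0.0345)²·(1.06)²) = 8.60e-4
Q = 8.60e-4 < Keq = 0.00490, so the forward reaction proceeds.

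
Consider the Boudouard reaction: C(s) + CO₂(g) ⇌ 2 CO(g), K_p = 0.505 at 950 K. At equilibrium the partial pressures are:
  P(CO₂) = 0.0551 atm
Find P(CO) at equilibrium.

P(CO) = 0.167 atm

(C is a pure solid — omitted from K_p.)
At equilibrium, K_p = P(CO)² / P(CO₂) = 0.505.
(P(CO))² / (0.0551) = 0.505
P(CO)² = 0.0278 ⇒ P(CO) = 0.167 atm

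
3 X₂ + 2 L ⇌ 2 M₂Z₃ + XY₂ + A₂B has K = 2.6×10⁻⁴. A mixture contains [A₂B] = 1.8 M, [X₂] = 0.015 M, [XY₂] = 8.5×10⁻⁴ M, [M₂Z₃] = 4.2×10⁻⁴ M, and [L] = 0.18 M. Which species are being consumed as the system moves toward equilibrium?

M₂Z₃, XY₂, A₂B (products)

Q = [M₂Z₃]²·[XY₂]·[A₂B] / ([X₂]³·[L]²) = (4.2×10⁻⁴)²·(8.5×10⁻⁴)·(1.8) / ((0.015)³·(0.18)²) = 0.0025
Q = 0.0025 > K = 2.6×10⁻⁴: net reverse reaction.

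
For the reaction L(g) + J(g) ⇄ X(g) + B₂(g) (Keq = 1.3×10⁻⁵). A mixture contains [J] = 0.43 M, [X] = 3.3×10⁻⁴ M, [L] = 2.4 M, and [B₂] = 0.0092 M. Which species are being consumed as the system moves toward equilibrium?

L, J (reactants)

Q = [X]·[B₂] / ([L]·[J]) = (3.3×10⁻⁴)·(0.0092) / ((2.4)·(0.43)) = 2.9×10⁻⁶
Q = 2.9×10⁻⁶ < Keq = 1.3×10⁻⁵: net forward reaction.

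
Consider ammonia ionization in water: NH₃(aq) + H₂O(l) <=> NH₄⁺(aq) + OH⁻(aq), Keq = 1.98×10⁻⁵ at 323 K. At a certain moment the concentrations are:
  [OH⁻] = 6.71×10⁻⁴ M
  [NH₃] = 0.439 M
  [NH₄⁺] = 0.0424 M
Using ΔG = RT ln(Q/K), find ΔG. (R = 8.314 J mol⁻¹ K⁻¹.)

ΔG = 3.18 kJ/mol

(H₂O is a pure liquid — omitted from Q.)
Q = [NH₄⁺]·[OH⁻] / [NH₃] = (0.0424)·(6.71×10⁻⁴) / (0.439) = 6.48×10⁻⁵
ΔG = RT ln(Q/Keq) = (8.314 J mol⁻¹ K⁻¹)(323 K) × ln(6.48×10⁻⁵/1.98×10⁻⁵)
   = (2.685 kJ/mol)(1.186) = 3.18 kJ/mol
ΔG > 0, so the forward reaction is non-spontaneous (proceeds in reverse).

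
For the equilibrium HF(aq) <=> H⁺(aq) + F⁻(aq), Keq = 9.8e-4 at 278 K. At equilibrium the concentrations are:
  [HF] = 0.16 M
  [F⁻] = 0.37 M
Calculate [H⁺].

[H⁺] = 4.2e-4 M

At equilibrium, Keq = [H⁺]·[F⁻] / [HF] = 9.8e-4.
([H⁺])·(0.37) / (0.16) = 9.8e-4
[H⁺] = 4.24e-4 = 4.2e-4 M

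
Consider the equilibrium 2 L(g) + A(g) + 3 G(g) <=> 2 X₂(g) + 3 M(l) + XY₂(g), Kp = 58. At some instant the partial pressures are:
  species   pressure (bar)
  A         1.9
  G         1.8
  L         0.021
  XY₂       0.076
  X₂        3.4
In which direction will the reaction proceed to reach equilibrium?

(M is a pure liquid — omitted from Qp.)
Qp = P(X₂)²·P(XY₂) / (P(L)²·P(A)·P(G)³) = (3.4)²·(0.076) / ((0.021)²·(1.9)·(1.8)³) = 180
Qp = 180 > Kp = 58, so the reverse reaction proceeds.

in the reverse direction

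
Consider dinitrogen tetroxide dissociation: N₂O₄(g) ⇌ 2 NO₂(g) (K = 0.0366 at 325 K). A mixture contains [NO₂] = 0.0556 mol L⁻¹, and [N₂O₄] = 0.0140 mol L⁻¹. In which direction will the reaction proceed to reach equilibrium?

Q = [NO₂]² / [N₂O₄] = (0.0556)² / (0.0140) = 0.221
Q = 0.221 > K = 0.0366, so the reverse reaction proceeds.

to the left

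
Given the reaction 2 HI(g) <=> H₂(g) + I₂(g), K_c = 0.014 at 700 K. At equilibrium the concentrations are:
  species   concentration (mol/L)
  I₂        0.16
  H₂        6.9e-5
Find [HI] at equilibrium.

At equilibrium, K_c = [H₂]·[I₂] / [HI]² = 0.014.
(6.9e-5)·(0.16) / ([HI])² = 0.014
[HI]² = 7.89e-4 ⇒ [HI] = 0.028 mol/L

[HI] = 0.028 mol/L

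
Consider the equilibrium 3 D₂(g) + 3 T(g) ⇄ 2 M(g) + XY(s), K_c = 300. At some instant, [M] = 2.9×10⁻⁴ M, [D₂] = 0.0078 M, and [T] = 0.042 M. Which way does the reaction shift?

(XY is a pure solid — omitted from Q_c.)
Q_c = [M]² / ([D₂]³·[T]³) = (2.9×10⁻⁴)² / ((0.0078)³·(0.042)³) = 2400
Q_c = 2400 > K_c = 300, so the reverse reaction proceeds.

in the reverse direction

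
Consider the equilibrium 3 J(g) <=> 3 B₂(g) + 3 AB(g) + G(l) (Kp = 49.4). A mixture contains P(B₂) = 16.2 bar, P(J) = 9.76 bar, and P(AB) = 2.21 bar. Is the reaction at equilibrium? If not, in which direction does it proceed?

(G is a pure liquid — omitted from Qp.)
Qp = P(B₂)³·P(AB)³ / P(J)³ = (16.2)³·(2.21)³ / (9.76)³ = 49.4
Qp = 49.4 = Kp, so the system is already at equilibrium.

at equilibrium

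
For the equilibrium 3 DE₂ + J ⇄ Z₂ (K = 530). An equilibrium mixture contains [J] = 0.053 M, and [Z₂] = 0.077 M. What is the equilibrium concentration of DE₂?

[DE₂] = 0.14 M

At equilibrium, K = [Z₂] / ([DE₂]³·[J]) = 530.
(0.077) / (([DE₂])³·(0.053)) = 530
[DE₂]³ = 0.00274 ⇒ [DE₂] = 0.14 M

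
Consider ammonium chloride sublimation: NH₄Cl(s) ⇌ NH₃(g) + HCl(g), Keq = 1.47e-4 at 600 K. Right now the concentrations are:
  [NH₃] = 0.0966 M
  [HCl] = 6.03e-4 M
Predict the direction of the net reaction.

toward products

(NH₄Cl is a pure solid — omitted from Q.)
Q = [NH₃]·[HCl] = (0.0966)·(6.03e-4) = 5.82e-5
Q = 5.82e-5 < Keq = 1.47e-4, so the forward reaction proceeds.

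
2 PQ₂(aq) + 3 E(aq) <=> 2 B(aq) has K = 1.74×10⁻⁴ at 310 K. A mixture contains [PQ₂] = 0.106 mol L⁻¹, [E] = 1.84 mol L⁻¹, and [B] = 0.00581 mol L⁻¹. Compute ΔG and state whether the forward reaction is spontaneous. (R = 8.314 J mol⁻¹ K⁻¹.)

Q = [B]² / ([PQ₂]²·[E]³) = (0.00581)² / ((0.106)²·(1.84)³) = 4.82×10⁻⁴
ΔG = RT ln(Q/K) = (8.314 J mol⁻¹ K⁻¹)(310 K) × ln(4.82×10⁻⁴/1.74×10⁻⁴)
   = (2.577 kJ/mol)(1.019) = 2.63 kJ/mol
ΔG > 0, so the forward reaction is non-spontaneous (proceeds in reverse).

ΔG = 2.63 kJ/mol; the forward reaction is non-spontaneous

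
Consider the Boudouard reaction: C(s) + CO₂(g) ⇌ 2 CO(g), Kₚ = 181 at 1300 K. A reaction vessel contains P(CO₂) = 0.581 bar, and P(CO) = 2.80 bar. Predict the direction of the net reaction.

(C is a pure solid — omitted from Qₚ.)
Qₚ = P(CO)² / P(CO₂) = (2.80)² / (0.581) = 13.5
Qₚ = 13.5 < Kₚ = 181, so the forward reaction proceeds.

forward (toward products)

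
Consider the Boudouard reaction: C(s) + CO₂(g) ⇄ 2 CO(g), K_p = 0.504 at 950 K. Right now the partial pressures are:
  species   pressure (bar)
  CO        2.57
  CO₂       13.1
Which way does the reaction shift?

at equilibrium

(C is a pure solid — omitted from Q_p.)
Q_p = P(CO)² / P(CO₂) = (2.57)² / (13.1) = 0.504
Q_p = 0.504 = K_p, so the system is already at equilibrium.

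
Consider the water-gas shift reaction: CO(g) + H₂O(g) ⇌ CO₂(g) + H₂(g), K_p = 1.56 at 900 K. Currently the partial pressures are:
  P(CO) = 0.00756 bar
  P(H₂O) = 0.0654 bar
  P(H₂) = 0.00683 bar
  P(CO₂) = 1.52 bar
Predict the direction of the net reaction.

Q_p = P(CO₂)·P(H₂) / (P(CO)·P(H₂O)) = (1.52)·(0.00683) / ((0.00756)·(0.0654)) = 21.0
Q_p = 21.0 > K_p = 1.56, so the reverse reaction proceeds.

in the reverse direction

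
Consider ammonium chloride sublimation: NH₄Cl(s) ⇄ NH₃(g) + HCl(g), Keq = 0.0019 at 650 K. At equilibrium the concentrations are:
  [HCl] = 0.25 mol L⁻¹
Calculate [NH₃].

(NH₄Cl is a pure solid — omitted from Keq.)
At equilibrium, Keq = [NH₃]·[HCl] = 0.0019.
([NH₃])·(0.25) = 0.0019
[NH₃] = 0.00760 = 0.0076 mol L⁻¹

[NH₃] = 0.0076 mol L⁻¹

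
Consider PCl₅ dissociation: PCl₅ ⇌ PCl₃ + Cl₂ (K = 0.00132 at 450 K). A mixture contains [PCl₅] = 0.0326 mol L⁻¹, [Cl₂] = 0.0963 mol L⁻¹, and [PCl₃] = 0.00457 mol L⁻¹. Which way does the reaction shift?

Q = [PCl₃]·[Cl₂] / [PCl₅] = (0.00457)·(0.0963) / (0.0326) = 0.0135
Q = 0.0135 > K = 0.00132, so the reverse reaction proceeds.

toward reactants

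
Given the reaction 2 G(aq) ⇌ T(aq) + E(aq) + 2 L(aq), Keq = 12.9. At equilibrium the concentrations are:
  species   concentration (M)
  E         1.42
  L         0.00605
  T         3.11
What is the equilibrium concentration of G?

At equilibrium, Keq = [T]·[E]·[L]² / [G]² = 12.9.
(3.11)·(1.42)·(0.00605)² / ([G])² = 12.9
[G]² = 1.25e-5 ⇒ [G] = 0.00354 M

[G] = 0.00354 M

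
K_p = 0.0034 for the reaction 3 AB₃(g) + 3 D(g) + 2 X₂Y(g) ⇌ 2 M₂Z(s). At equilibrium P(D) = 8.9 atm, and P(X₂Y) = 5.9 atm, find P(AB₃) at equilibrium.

P(AB₃) = 0.23 atm

(M₂Z is a pure solid — omitted from K_p.)
At equilibrium, K_p = 1 / (P(AB₃)³·P(D)³·P(X₂Y)²) = 0.0034.
1 / ((P(AB₃))³·(8.9)³·(5.9)²) = 0.0034
P(AB₃)³ = 0.0120 ⇒ P(AB₃) = 0.23 atm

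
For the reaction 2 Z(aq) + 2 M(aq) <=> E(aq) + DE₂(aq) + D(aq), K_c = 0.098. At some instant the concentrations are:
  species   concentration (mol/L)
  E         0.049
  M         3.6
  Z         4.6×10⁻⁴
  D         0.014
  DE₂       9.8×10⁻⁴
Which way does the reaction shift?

Q_c = [E]·[DE₂]·[D] / ([Z]²·[M]²) = (0.049)·(9.8×10⁻⁴)·(0.014) / ((4.6×10⁻⁴)²·(3.6)²) = 0.25
Q_c = 0.25 > K_c = 0.098, so the reverse reaction proceeds.

to the left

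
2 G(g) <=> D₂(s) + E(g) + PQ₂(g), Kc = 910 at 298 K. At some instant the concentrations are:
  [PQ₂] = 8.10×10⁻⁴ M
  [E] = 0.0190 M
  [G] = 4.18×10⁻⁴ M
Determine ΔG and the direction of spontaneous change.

(D₂ is a pure solid — omitted from Qc.)
Qc = [E]·[PQ₂] / [G]² = (0.0190)·(8.10×10⁻⁴) / (4.18×10⁻⁴)² = 88.1
ΔG = RT ln(Qc/Kc) = (8.314 J mol⁻¹ K⁻¹)(298 K) × ln(88.1/910)
   = (2.478 kJ/mol)(-2.335) = -5.79 kJ/mol
ΔG < 0, so the forward reaction is spontaneous (proceeds forward).

ΔG = -5.79 kJ/mol; the forward reaction is spontaneous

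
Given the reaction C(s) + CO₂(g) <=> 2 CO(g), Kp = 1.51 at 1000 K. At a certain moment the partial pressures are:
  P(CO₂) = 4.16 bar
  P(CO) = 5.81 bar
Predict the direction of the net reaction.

in the reverse direction

(C is a pure solid — omitted from Qp.)
Qp = P(CO)² / P(CO₂) = (5.81)² / (4.16) = 8.11
Qp = 8.11 > Kp = 1.51, so the reverse reaction proceeds.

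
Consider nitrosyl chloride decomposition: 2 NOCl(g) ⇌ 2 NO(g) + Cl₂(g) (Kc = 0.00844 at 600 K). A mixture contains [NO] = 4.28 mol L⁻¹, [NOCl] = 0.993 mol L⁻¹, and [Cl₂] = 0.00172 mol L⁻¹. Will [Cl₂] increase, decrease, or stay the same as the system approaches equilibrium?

decrease

Qc = [NO]²·[Cl₂] / [NOCl]² = (4.28)²·(0.00172) / (0.993)² = 0.0320
Qc = 0.0320 > Kc = 0.00844: net reverse reaction.
Cl₂ is a product, so it decreases.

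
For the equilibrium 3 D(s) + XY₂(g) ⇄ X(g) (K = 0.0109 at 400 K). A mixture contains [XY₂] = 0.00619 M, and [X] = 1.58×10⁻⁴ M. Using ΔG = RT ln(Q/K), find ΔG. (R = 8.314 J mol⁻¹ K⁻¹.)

ΔG = 2.83 kJ/mol

(D is a pure solid — omitted from Q.)
Q = [X] / [XY₂] = (1.58×10⁻⁴) / (0.00619) = 0.0255
ΔG = RT ln(Q/K) = (8.314 J mol⁻¹ K⁻¹)(400 K) × ln(0.0255/0.0109)
   = (3.326 kJ/mol)(0.8499) = 2.83 kJ/mol
ΔG > 0, so the forward reaction is non-spontaneous (proceeds in reverse).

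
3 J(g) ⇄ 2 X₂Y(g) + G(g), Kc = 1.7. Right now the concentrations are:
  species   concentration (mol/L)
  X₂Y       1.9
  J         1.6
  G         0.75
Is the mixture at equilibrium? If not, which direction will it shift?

Qc = [X₂Y]²·[G] / [J]³ = (1.9)²·(0.75) / (1.6)³ = 0.66
Qc = 0.66 < Kc = 1.7: net forward reaction.

no; Q < K, reaction proceeds forward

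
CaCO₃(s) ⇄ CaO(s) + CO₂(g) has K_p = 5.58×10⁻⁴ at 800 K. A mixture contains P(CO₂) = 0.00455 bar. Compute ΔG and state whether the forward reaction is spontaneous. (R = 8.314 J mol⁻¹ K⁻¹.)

(CaCO₃, CaO are pure solids — omitted from Q_p.)
Q_p = P(CO₂) = 0.00455
ΔG = RT ln(Q_p/K_p) = (8.314 J mol⁻¹ K⁻¹)(800 K) × ln(0.00455/5.58×10⁻⁴)
   = (6.651 kJ/mol)(2.099) = 14.0 kJ/mol
ΔG > 0, so the forward reaction is non-spontaneous (proceeds in reverse).

ΔG = 14.0 kJ/mol; the forward reaction is non-spontaneous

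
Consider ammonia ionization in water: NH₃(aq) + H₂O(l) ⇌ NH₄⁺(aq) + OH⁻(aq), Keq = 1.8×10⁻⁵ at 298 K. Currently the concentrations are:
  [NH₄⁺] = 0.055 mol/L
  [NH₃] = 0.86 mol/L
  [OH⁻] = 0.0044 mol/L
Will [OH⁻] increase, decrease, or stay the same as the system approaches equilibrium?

(H₂O is a pure liquid — omitted from Q.)
Q = [NH₄⁺]·[OH⁻] / [NH₃] = (0.055)·(0.0044) / (0.86) = 2.8×10⁻⁴
Q = 2.8×10⁻⁴ > Keq = 1.8×10⁻⁵: net reverse reaction.
OH⁻ is a product, so it decreases.

decrease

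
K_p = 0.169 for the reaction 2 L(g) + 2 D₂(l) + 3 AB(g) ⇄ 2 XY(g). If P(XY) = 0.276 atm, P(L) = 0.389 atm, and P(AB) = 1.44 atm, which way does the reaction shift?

neither direction; the system is at equilibrium

(D₂ is a pure liquid — omitted from Q_p.)
Q_p = P(XY)² / (P(L)²·P(AB)³) = (0.276)² / ((0.389)²·(1.44)³) = 0.169
Q_p = 0.169 = K_p, so the system is already at equilibrium.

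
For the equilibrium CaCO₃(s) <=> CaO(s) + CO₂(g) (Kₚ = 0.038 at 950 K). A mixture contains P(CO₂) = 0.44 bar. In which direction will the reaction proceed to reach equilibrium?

reverse (toward reactants)

(CaCO₃, CaO are pure solids — omitted from Qₚ.)
Qₚ = P(CO₂) = 0.44
Qₚ = 0.44 > Kₚ = 0.038, so the reverse reaction proceeds.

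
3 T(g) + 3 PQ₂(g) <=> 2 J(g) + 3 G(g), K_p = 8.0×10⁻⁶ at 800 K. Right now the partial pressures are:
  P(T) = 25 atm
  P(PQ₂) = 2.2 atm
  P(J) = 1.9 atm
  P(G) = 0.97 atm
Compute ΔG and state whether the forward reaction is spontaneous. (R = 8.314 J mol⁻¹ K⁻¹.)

Q_p = P(J)²·P(G)³ / (P(T)³·P(PQ₂)³) = (1.9)²·(0.97)³ / ((25)³·(2.2)³) = 1.98×10⁻⁵
ΔG = RT ln(Q_p/K_p) = (8.314 J mol⁻¹ K⁻¹)(800 K) × ln(1.98×10⁻⁵/8.0×10⁻⁶)
   = (6.651 kJ/mol)(0.9062) = 6.03 kJ/mol
ΔG > 0, so the forward reaction is non-spontaneous (proceeds in reverse).

ΔG = 6.03 kJ/mol; the forward reaction is non-spontaneous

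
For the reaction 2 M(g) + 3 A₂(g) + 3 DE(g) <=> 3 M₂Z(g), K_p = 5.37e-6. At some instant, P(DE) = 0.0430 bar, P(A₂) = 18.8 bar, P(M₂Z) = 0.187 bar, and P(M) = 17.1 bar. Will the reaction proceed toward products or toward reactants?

reverse (toward reactants)

Q_p = P(M₂Z)³ / (P(M)²·P(A₂)³·P(DE)³) = (0.187)³ / ((17.1)²·(18.8)³·(0.0430)³) = 4.23e-5
Q_p = 4.23e-5 > K_p = 5.37e-6, so the reverse reaction proceeds.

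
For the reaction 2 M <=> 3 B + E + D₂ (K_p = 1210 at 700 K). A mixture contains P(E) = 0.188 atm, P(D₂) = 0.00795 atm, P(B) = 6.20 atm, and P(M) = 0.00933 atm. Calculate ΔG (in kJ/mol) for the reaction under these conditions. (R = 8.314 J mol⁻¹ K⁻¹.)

Q_p = P(B)³·P(E)·P(D₂) / P(M)² = (6.20)³·(0.188)·(0.00795) / (0.00933)² = 4090
ΔG = RT ln(Q_p/K_p) = (8.314 J mol⁻¹ K⁻¹)(700 K) × ln(4090/1210)
   = (5.820 kJ/mol)(1.218) = 7.09 kJ/mol
ΔG > 0, so the forward reaction is non-spontaneous (proceeds in reverse).

ΔG = 7.09 kJ/mol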